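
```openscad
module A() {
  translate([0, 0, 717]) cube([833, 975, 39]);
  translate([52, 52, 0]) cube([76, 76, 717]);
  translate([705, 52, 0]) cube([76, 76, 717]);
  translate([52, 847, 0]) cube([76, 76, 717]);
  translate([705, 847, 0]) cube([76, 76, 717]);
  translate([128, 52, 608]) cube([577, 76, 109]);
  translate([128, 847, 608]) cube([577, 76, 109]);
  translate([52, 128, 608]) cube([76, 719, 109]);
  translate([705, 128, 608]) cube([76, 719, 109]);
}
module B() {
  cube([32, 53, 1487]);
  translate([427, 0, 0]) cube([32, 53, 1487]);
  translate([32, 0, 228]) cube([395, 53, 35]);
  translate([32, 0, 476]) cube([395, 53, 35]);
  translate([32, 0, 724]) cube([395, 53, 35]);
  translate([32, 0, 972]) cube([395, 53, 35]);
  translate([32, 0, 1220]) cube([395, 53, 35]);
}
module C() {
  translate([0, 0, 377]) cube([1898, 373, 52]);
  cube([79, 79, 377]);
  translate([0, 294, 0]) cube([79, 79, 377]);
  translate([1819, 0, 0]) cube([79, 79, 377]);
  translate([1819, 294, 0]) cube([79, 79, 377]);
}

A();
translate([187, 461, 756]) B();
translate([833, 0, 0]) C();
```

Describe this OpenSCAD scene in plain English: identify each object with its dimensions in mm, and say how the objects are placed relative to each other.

A is a table with a 833×975 mm rectangular top, 39 mm thick, top surface at z = 756 mm, supported by four 76×76 mm square legs, each inset 52 mm from the nearest pair of top edges, running from the floor. Four apron rails, 76 mm thick and 109 mm tall, run between adjacent legs with their top edges flush with the underside of the top and their outer faces flush with the legs' outer faces.

B is a wooden ladder with two side rails of 32×53 mm section and 1487 mm height, set 459 mm apart overall. Between them run 5 rectangular rungs (53 mm deep, 35 mm thick), front faces flush with the rails' −y face. The bottom of the first rung is 228 mm above the floor and each subsequent rung is 248 mm higher than the one below.

C is a long wooden bench with a 1898 mm (x) × 373 mm (y) seat, 52 mm thick, its top surface 429 mm above the floor. Four 79 mm square legs at the seat corners, flush with the edges, run from z = 0 to the seat underside.

The ladder is on top of the table, centred. The bench is against the table's +x side, with their −y faces flush.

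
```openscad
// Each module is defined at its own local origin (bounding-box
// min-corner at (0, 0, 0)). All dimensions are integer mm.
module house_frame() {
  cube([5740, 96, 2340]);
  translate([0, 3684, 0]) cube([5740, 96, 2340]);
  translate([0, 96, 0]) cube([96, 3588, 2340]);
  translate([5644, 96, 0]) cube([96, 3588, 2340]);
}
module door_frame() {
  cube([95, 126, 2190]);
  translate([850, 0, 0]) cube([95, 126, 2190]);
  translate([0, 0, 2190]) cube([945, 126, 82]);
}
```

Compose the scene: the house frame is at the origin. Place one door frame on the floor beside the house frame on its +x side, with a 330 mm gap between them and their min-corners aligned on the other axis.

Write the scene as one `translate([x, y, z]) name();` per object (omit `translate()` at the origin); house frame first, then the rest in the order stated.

house_frame();
translate([6070, 0, 0]) door_frame();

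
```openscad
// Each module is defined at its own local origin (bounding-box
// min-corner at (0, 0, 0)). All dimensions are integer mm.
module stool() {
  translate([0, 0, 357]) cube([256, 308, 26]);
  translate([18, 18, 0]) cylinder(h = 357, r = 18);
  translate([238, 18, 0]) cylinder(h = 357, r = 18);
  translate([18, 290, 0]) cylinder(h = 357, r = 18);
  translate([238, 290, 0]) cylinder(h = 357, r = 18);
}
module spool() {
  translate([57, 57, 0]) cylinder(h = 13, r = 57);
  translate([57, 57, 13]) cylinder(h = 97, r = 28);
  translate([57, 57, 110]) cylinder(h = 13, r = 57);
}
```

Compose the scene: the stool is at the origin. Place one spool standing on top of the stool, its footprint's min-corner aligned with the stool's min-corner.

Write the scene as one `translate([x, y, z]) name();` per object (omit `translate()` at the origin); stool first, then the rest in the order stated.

stool();
translate([0, 0, 383]) spool();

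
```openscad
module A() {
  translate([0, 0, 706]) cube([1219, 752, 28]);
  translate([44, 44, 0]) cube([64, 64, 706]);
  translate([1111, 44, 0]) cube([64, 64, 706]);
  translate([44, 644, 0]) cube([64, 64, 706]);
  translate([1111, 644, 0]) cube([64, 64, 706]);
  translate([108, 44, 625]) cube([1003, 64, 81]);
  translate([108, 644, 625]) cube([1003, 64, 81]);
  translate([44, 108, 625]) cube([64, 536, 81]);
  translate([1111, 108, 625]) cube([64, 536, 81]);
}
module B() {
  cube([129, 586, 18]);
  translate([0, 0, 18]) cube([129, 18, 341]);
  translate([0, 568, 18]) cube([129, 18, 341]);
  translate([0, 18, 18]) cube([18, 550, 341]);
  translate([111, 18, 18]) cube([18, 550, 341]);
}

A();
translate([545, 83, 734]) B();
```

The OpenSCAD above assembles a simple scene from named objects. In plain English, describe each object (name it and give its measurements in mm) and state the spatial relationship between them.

A is a table: top 1219 mm (x) × 752 mm (y), 28 mm thick, upper face at z = 734 mm, on four 64×64 mm square legs, each inset 44 mm from the nearest pair of top edges, running from z = 0 to the bottom of the top. Four apron rails, 64 mm thick and 81 mm tall, run between adjacent legs with their top edges flush with the underside of the top and their outer faces flush with the legs' outer faces.

B is an open storage box with external size 129×586×359 mm and wall thickness 18 mm (the base is also 18 mm thick). The base covers the whole footprint; the four walls stand on the base, with the y-facing walls full-width and the x-facing walls fitting between their inner faces.

The open box is on top of the table, centred.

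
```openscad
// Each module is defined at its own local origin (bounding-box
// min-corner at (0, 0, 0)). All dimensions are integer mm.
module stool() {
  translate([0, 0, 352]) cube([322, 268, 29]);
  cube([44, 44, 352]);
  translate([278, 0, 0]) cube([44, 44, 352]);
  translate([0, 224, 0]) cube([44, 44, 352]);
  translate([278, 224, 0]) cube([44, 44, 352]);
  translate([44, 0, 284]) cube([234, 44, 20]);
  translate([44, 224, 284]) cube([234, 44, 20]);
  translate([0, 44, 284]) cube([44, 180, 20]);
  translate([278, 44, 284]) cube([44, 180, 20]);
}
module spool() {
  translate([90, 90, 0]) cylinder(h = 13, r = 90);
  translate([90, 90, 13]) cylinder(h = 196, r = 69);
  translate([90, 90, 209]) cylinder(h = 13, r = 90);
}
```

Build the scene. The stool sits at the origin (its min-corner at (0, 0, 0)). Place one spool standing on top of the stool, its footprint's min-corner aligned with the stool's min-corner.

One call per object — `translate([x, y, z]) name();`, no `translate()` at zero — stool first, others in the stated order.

stool();
translate([0, 0, 381]) spool();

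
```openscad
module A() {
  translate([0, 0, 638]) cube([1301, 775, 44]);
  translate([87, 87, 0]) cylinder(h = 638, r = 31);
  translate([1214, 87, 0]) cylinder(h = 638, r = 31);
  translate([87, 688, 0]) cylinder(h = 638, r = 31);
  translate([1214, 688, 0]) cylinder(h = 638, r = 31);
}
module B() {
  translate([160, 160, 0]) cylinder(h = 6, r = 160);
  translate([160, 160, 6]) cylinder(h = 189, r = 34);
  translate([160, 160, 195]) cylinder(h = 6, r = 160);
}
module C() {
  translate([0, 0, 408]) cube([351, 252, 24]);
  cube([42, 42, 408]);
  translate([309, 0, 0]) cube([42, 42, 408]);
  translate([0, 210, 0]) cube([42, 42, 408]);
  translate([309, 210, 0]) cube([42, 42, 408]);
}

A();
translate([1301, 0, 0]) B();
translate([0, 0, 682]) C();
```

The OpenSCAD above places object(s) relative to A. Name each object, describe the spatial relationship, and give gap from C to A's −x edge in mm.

A is a table. B is a spool. C is a stool. The spool is against the table's +x side, with their −y faces flush. The stool is on top of the table. The gap from the stool to the table's −x edge is 0 mm.

The stool's min-x is at 0; the table's min-x is 0; gap = 0 mm.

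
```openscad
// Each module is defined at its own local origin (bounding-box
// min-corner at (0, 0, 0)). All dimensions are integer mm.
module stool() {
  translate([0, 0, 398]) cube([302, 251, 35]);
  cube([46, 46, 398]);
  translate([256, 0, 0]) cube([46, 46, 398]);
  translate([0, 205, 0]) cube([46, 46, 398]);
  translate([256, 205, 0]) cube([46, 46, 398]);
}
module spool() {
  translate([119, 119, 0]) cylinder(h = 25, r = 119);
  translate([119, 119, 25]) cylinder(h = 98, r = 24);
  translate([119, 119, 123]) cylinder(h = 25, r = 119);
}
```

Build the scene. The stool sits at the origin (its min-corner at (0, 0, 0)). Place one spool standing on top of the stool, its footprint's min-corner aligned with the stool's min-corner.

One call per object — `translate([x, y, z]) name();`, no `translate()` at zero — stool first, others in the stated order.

stool();
translate([0, 0, 433]) spool();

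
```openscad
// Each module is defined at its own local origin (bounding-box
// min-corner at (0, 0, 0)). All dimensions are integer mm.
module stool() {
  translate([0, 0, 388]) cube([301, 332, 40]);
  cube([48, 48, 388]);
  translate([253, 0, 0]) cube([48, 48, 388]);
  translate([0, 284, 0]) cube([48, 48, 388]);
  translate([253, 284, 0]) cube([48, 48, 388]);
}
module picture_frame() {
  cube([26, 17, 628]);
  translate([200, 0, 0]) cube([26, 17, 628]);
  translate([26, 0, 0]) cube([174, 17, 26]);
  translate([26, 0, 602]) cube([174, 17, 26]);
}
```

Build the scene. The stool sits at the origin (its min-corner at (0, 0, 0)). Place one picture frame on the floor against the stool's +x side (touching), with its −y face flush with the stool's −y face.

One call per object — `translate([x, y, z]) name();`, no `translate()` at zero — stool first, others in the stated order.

stool();
translate([301, 0, 0]) picture_frame();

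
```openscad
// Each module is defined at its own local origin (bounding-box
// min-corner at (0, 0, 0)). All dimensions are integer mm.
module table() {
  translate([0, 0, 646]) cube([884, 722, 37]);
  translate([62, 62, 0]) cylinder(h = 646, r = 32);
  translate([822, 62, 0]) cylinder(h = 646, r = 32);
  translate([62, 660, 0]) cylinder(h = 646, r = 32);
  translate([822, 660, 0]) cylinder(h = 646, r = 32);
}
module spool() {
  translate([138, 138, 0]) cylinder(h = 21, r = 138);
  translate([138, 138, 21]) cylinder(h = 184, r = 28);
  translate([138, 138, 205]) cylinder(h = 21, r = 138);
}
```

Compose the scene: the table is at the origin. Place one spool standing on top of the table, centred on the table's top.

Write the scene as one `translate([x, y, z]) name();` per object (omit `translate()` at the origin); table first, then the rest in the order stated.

table();
translate([304, 223, 683]) spool();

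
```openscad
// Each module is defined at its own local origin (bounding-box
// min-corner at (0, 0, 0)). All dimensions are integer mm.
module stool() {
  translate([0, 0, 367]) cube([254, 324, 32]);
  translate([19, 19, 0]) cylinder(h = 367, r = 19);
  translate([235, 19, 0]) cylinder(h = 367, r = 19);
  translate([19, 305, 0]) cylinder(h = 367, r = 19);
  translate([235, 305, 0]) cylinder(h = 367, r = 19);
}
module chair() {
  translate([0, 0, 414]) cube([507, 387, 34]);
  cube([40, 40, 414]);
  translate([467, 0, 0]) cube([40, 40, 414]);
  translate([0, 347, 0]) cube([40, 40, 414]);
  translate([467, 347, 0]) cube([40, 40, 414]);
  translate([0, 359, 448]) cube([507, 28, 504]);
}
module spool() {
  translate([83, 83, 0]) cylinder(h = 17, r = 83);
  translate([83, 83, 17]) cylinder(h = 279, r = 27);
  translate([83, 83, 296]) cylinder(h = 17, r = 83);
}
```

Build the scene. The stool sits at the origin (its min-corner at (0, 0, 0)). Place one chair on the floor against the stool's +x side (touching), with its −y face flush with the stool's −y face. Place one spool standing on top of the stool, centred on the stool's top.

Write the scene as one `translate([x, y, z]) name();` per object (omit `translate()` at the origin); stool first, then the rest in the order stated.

stool();
translate([254, 0, 0]) chair();
translate([44, 79, 399]) spool();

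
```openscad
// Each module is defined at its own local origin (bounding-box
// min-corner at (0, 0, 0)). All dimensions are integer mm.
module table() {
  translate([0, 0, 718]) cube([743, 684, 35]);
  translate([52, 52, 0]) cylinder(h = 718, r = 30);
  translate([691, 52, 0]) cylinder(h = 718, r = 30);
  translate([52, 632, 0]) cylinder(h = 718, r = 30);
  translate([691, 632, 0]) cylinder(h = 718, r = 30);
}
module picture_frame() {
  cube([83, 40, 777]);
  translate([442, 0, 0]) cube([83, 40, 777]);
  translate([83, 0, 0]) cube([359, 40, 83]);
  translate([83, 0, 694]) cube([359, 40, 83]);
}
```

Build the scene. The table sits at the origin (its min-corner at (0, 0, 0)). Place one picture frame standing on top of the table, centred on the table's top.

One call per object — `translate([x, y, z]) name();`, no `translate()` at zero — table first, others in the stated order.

table();
translate([109, 322, 753]) picture_frame();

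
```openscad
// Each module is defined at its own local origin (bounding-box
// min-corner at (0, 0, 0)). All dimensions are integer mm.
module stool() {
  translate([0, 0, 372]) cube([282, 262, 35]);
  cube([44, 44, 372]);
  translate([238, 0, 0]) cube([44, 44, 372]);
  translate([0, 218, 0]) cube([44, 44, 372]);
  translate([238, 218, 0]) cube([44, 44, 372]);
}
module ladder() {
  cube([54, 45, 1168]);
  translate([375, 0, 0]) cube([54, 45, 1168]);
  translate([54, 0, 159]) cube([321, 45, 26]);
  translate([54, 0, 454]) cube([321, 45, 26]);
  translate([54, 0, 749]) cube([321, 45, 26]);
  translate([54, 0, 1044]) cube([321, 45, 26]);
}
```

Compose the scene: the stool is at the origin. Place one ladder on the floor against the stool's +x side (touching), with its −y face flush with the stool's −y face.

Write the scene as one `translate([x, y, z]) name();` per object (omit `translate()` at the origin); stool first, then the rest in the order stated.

stool();
translate([282, 0, 0]) ladder();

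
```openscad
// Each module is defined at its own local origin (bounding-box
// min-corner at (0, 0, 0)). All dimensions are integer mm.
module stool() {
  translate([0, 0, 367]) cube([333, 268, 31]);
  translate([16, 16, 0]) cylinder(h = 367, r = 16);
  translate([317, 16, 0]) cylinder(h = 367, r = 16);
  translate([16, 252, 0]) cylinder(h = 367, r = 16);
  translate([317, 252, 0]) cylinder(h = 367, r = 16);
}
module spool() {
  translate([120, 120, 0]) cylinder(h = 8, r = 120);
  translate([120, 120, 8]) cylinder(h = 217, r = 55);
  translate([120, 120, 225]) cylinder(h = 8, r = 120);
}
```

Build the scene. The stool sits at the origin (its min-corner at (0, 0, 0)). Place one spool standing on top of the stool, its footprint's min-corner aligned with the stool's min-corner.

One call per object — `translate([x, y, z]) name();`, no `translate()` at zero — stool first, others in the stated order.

stool();
translate([0, 0, 398]) spool();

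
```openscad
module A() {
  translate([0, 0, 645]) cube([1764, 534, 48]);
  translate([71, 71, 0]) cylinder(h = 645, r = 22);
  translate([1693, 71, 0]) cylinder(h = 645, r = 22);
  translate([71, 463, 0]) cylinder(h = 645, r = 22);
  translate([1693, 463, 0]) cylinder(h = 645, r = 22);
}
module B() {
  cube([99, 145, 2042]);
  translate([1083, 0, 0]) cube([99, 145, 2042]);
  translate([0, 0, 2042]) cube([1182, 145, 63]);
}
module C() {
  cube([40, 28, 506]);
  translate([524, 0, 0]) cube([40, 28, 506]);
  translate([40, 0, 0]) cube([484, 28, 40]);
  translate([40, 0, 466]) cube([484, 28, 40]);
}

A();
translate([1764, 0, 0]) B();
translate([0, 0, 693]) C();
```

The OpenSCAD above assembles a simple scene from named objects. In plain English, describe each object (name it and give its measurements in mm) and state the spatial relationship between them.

A is a rectangular dining table. The top is 1764×534×48 mm with its upper surface at z = 693 mm. It stands on four round legs of 44 mm diameter, each leg's bounding box inset 49 mm from the nearest pair of top edges, running from the floor to the underside of the top.

B is a door frame. The clear opening is 984 mm wide and 2042 mm high. Two 99 mm wide jambs, 145 mm deep, stand either side of the opening from the floor to the top of the opening. A 63 mm thick head sits across the top of both jambs, spanning the full outside width of the frame.

C is a rectangular picture frame lying in the x–z plane (depth along y). The opening is 484 mm wide (x) by 426 mm tall (z), surrounded by a border 40 mm wide on all four sides. The frame is 28 mm deep and is made of two full-height vertical stiles with two horizontal rails fitted between them.

The door frame is against the table's +x side, with their −y faces flush. The picture frame is on top of the table.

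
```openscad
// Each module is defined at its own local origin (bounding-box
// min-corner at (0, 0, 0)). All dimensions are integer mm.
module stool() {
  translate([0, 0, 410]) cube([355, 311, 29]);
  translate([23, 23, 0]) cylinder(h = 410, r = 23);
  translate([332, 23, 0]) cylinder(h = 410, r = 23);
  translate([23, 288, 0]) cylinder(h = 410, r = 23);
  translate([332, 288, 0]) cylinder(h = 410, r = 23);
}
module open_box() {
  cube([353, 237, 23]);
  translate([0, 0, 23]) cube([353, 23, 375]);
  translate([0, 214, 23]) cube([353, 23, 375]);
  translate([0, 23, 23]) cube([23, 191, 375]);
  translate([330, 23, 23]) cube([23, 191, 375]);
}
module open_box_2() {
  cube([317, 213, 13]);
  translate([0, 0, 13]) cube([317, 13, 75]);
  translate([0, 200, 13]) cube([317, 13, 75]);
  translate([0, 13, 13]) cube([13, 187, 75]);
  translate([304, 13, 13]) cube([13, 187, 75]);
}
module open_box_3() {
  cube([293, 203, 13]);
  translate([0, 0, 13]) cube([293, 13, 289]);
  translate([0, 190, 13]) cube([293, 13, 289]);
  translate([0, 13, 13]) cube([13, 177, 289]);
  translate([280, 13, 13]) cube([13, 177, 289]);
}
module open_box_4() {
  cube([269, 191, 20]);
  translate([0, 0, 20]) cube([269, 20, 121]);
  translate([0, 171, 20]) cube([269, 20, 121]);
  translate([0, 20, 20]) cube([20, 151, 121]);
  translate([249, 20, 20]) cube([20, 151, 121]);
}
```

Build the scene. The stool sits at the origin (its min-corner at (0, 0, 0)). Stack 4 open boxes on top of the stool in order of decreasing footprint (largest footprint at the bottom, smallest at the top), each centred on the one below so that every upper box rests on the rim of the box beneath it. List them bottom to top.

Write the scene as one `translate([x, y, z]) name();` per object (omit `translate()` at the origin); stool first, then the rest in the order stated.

stool();
translate([1, 37, 439]) open_box();
translate([19, 49, 837]) open_box_2();
translate([31, 54, 925]) open_box_3();
translate([43, 60, 1227]) open_box_4();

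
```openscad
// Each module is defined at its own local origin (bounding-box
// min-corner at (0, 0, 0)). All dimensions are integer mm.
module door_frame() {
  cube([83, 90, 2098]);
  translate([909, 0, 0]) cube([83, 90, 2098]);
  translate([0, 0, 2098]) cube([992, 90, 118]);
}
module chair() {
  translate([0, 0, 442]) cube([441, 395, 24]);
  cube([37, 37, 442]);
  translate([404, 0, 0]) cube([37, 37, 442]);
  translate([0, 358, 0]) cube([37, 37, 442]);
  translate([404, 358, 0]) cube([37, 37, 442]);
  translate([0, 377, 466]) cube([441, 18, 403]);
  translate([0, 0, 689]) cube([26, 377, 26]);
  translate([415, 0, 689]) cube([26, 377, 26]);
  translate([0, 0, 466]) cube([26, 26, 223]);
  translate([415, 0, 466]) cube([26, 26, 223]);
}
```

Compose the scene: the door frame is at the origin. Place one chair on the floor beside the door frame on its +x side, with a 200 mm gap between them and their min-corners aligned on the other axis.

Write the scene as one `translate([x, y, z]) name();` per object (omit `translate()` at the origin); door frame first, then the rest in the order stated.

door_frame();
translate([1192, 0, 0]) chair();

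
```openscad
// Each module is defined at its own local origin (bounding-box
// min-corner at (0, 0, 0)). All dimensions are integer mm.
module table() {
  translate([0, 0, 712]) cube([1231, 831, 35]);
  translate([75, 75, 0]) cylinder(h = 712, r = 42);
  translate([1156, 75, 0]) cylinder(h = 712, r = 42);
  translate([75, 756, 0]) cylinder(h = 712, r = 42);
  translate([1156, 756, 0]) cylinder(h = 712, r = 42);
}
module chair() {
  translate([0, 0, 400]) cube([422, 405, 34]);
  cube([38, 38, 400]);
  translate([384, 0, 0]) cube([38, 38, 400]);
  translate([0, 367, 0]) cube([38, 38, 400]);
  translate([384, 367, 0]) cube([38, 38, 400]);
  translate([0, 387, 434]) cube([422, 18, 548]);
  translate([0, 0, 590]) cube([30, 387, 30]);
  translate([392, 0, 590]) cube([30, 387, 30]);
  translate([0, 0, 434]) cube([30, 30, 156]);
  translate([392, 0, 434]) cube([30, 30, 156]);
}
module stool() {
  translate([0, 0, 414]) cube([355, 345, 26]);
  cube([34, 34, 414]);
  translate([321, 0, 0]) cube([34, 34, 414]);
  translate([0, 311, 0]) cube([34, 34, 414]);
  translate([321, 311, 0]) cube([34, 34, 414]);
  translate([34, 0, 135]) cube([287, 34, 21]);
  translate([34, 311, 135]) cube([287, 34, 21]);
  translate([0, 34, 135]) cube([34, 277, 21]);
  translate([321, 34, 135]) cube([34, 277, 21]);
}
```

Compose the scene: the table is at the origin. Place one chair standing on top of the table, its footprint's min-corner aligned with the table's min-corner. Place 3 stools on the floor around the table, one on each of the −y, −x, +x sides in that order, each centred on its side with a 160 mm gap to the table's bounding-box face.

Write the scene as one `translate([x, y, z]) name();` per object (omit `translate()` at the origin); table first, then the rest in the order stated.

table();
translate([0, 0, 747]) chair();
translate([438, -505, 0]) stool();
translate([-515, 243, 0]) stool();
translate([1391, 243, 0]) stool();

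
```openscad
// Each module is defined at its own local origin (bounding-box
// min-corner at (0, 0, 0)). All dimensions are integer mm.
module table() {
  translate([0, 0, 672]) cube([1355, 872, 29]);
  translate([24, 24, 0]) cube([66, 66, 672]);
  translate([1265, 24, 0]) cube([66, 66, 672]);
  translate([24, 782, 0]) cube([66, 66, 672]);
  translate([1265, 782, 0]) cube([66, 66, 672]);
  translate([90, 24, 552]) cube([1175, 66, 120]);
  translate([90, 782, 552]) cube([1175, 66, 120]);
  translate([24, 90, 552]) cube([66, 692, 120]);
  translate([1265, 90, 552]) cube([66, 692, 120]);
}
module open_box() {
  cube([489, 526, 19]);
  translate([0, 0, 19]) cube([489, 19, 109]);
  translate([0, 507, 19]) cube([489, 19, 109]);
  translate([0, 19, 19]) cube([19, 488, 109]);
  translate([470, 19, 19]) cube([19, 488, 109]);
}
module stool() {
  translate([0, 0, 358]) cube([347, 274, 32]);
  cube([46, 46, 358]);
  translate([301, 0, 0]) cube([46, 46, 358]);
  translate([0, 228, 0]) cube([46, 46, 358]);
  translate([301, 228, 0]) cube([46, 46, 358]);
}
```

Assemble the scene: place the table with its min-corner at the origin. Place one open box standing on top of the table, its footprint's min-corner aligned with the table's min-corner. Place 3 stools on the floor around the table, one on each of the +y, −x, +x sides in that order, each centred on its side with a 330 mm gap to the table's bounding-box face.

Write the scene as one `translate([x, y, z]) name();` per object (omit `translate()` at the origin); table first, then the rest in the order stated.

table();
translate([0, 0, 701]) open_box();
translate([504, 1202, 0]) stool();
translate([-677, 299, 0]) stool();
translate([1685, 299, 0]) stool();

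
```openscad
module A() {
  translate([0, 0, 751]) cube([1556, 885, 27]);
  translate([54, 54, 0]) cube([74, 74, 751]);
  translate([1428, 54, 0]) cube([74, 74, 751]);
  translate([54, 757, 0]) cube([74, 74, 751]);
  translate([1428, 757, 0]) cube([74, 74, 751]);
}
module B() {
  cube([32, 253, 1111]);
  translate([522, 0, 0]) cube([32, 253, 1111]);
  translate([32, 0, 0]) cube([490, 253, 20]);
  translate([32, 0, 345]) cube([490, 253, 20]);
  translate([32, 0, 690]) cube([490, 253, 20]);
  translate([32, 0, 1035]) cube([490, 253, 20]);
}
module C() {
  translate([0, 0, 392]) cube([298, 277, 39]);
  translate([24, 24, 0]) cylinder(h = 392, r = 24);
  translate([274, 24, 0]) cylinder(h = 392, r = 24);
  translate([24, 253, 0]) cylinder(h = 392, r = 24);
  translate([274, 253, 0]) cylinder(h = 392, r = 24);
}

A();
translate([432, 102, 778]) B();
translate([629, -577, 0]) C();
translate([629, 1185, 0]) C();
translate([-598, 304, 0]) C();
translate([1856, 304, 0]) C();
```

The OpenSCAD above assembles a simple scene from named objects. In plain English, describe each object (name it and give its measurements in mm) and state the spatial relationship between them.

A is a table with a 1556×885 mm rectangular top, 27 mm thick, top surface at z = 778 mm, supported by four 74×74 mm square legs, each inset 54 mm from the nearest pair of top edges, running from the floor.

B is an open bookshelf. Two side panels, each 32 mm thick, 253 mm deep and 1111 mm tall, stand 554 mm apart (outside-to-outside). Between them sit 4 shelves, each 20 mm thick and 253 mm deep, spanning the full gap between the sides. The bottom shelf rests on the floor (its underside at z = 0) and the clear gap between one shelf's top and the next shelf's underside is 325 mm.

C is a four-legged stool. The seat is a 298×277×39 mm slab whose top surface is at z = 431 mm; four round legs, each 48 mm in diameter, run from the floor (z = 0) to the underside of the seat, each leg's axis is inset half a diameter from the nearest pair of seat edges (so the leg's bounding box is flush with the corner).

The bookshelf is on top of the table. Four stools sit around the table at the −y, +y, −x, +x sides.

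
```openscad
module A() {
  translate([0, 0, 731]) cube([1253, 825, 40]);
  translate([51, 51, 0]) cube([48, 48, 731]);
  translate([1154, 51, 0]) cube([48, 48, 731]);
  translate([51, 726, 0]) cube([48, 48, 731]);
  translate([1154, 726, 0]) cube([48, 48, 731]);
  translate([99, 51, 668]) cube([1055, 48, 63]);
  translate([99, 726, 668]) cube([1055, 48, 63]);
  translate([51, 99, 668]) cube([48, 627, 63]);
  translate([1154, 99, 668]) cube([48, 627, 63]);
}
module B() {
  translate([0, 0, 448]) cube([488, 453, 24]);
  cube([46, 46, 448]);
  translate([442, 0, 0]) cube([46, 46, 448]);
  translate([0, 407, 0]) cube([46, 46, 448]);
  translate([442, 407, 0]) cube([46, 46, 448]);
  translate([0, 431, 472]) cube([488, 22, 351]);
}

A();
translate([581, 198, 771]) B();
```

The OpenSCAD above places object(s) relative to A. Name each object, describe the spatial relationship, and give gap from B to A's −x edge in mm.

The chair's min-x is at 581; the table's min-x is 0; gap = 581 mm.

A is a table. B is a chair. The chair is on top of the table. The gap from the chair to the table's −x edge is 581 mm.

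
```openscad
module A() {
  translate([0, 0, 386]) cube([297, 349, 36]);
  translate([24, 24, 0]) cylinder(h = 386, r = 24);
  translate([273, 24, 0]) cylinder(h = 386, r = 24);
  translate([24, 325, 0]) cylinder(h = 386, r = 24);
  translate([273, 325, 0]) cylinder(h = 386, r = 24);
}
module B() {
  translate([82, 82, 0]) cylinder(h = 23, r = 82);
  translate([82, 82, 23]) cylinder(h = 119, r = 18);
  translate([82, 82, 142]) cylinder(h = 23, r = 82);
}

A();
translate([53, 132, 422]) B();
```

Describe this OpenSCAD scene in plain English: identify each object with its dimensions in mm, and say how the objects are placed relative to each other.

A is a four-legged stool. The seat is 297×349 mm, 36 mm thick, top at z = 422 mm. It stands on four round legs, each 48 mm in diameter, from z = 0 to the seat underside, each leg's axis is inset half a diameter from the nearest pair of seat edges (so the leg's bounding box is flush with the corner).

B is a spool: two coaxial disc flanges of radius 82 mm and thickness 23 mm, joined by a core cylinder of radius 18 mm and height 119 mm. The lower flange rests on z = 0 and the three cylinders share a vertical axis.

The spool is on top of the stool.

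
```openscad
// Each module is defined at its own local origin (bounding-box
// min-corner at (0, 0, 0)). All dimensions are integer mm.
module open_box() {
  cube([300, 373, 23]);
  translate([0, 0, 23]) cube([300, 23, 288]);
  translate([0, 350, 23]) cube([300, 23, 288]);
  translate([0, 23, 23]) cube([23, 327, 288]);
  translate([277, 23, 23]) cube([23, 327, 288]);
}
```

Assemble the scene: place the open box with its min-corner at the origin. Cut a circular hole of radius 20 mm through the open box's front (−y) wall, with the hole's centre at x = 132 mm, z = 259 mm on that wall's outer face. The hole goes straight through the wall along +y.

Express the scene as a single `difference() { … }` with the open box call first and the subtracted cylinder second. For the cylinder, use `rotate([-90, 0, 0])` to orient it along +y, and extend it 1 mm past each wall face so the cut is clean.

difference() {
  open_box();
  translate([132, -1, 259]) rotate([-90, 0, 0]) cylinder(h = 25, r = 20);
}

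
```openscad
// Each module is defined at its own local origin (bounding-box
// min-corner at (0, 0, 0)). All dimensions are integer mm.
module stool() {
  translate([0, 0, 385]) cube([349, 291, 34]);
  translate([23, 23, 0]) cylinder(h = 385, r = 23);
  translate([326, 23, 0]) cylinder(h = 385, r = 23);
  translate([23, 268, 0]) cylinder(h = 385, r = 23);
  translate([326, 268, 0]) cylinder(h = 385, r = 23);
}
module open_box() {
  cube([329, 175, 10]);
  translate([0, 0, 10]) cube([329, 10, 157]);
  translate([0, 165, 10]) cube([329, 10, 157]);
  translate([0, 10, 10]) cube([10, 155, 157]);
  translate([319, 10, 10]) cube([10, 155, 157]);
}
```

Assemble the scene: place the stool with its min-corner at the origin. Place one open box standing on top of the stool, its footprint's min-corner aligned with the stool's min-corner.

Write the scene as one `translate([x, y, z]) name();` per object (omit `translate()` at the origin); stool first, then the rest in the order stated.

stool();
translate([0, 0, 419]) open_box();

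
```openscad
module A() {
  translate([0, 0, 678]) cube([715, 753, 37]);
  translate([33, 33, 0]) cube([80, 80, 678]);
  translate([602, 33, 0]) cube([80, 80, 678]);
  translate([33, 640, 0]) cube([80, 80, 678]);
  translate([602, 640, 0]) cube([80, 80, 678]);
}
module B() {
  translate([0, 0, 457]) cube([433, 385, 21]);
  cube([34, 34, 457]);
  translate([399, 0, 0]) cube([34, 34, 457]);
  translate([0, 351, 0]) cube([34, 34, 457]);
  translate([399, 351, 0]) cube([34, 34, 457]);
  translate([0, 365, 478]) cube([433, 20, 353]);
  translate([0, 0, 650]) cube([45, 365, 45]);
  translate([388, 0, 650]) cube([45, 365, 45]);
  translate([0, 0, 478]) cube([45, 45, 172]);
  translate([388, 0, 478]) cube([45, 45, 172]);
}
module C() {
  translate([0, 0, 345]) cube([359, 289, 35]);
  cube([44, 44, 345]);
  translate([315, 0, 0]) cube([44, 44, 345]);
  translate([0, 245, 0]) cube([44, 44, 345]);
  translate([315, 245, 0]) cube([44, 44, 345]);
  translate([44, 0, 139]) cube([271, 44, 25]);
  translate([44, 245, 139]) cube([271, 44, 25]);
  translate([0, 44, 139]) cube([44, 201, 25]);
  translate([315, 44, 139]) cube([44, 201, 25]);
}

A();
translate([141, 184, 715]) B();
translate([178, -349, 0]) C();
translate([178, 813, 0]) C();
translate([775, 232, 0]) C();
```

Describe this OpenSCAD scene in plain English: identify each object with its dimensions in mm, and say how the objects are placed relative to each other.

A is a table with a 715×753 mm rectangular top, 37 mm thick, top surface at z = 715 mm, supported by four 80×80 mm square legs, each inset 33 mm from the nearest pair of top edges, running from the floor.

B is a chair: 433×385 mm seat, 21 mm thick, top at z = 478 mm, on four 34 mm square corner legs flush with the seat edges. A 20 mm thick backrest slab spans the full seat width, extending 353 mm above the seat top, its back face flush with the seat's +y edge. Two armrests of 45×45 mm section run along each side from the seat's front edge to the front of the backrest, top faces 217 mm above the seat top and outer faces flush with the seat's x-edges; a 45×45 mm post under the front of each armrest stands on the seat at the front corner.

C is a simple wooden stool: a rectangular seat 359 mm (x) by 289 mm (y), 35 mm thick, top face at z = 380 mm, on four square legs, each 44×44 mm in cross-section. The legs rest on z = 0, each flush with a corner of the seat. Four stretchers, 44 mm wide and 25 mm tall, connect adjacent legs with their undersides at z = 139 mm, each running between the inner faces of the legs it joins and aligned with the legs' outer faces on the other axis.

The chair is on top of the table, centred. Three stools sit around the table at the −y, +y, +x sides.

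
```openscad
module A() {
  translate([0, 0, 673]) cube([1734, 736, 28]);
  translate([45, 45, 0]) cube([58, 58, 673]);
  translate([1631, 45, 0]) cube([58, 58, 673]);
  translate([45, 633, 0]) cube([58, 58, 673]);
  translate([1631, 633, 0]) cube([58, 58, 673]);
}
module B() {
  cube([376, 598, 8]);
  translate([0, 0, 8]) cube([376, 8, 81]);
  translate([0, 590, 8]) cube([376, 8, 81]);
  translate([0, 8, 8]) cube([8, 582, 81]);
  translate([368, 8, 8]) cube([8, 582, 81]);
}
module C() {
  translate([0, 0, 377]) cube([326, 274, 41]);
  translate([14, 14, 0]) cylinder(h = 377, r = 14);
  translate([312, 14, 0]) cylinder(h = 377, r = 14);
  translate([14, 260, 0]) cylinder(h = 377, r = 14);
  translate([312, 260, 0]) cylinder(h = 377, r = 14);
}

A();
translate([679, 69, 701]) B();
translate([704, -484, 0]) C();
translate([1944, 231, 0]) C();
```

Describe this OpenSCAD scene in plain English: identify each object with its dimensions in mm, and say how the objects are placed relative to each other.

A is a table with a 1734×736 mm rectangular top, 28 mm thick, top surface at z = 701 mm, supported by four 58×58 mm square legs, each inset 45 mm from the nearest pair of top edges, running from the floor.

B is an open-topped rectangular box: outside dimensions 376×598×89 mm, with a uniform wall and base thickness of 8 mm. The base is a full 376×598 slab on the floor; four walls sit on top of the base. The front and back walls (the −y and +y sides) span the full width; the two side walls fit between them.

C is a four-legged stool. The seat is a 326×274×41 mm slab whose top surface is at z = 418 mm; four round legs, each 28 mm in diameter, run from the floor (z = 0) to the underside of the seat, each leg's axis is inset half a diameter from the nearest pair of seat edges (so the leg's bounding box is flush with the corner).

The open box is on top of the table, centred. Two stools sit around the table at the −y, +x sides.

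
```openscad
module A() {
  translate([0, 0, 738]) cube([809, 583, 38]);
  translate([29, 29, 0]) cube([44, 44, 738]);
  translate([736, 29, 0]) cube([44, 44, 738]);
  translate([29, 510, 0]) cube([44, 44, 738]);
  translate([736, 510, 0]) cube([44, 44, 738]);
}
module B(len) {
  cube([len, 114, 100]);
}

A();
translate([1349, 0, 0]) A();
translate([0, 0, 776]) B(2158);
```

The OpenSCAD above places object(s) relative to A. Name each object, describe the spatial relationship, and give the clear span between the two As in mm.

A is a table. B is a beam. A beam spans the tops of two tables. The clear span between the two tables is 540 mm.

Second table starts at x = 1349; first ends at x = 809; clear span = 1349 − 809 = 540 mm.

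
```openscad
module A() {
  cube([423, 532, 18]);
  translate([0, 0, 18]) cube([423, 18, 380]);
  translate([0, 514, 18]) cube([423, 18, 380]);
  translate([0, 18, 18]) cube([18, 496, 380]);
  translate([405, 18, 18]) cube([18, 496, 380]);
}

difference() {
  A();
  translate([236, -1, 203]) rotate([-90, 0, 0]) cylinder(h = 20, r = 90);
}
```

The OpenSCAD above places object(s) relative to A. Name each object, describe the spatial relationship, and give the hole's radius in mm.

A is an open box. The open box has a circular hole through its front wall. The hole's radius is 90 mm.

The subtracted cylinder has r = 90 mm.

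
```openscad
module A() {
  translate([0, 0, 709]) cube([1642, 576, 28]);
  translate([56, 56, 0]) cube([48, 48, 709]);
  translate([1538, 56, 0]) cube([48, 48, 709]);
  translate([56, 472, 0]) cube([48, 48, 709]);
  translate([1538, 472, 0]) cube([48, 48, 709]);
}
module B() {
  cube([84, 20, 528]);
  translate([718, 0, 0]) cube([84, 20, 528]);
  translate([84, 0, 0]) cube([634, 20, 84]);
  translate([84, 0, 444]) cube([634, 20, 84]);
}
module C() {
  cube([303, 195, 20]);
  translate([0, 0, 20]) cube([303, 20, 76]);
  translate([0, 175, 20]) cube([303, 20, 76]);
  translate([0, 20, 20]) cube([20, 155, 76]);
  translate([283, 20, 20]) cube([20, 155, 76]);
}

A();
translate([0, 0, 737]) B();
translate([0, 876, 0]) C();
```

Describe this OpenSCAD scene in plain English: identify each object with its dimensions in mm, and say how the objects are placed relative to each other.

A is a rectangular dining table. The top is 1642×576×28 mm with its upper surface at z = 737 mm. It stands on four 48×48 mm square legs, each inset 56 mm from the nearest pair of top edges, running from the floor to the underside of the top.

B is a rectangular picture frame lying in the x–z plane (depth along y). The opening is 634 mm wide (x) by 360 mm tall (z), surrounded by a border 84 mm wide on all four sides. The frame is 20 mm deep and is made of two full-height vertical stiles with two horizontal rails fitted between them.

C is an open-topped rectangular box: outside dimensions 303×195×96 mm, with a uniform wall and base thickness of 20 mm. The base is a full 303×195 slab on the floor; four walls sit on top of the base. The front and back walls (the −y and +y sides) span the full width; the two side walls fit between them.

The picture frame is on top of the table. The open box is on the floor beside the table on its +y side.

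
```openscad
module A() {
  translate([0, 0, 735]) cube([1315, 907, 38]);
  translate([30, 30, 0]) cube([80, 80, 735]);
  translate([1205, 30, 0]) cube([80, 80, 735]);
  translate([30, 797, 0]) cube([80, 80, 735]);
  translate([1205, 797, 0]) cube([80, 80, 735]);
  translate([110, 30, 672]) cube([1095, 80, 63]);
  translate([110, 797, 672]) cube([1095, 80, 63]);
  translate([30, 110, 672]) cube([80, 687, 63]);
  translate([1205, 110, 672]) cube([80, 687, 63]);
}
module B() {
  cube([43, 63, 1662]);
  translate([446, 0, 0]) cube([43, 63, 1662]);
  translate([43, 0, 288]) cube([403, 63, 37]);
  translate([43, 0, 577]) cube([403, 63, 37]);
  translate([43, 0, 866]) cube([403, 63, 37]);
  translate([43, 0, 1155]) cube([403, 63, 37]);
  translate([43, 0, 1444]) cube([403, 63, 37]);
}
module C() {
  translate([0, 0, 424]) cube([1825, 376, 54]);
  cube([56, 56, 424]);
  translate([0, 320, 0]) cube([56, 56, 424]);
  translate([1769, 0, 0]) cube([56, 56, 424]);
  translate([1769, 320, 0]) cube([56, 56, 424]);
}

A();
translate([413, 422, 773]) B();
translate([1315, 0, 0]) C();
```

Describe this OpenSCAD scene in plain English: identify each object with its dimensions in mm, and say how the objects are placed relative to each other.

A is a rectangular dining table. The top is 1315×907×38 mm with its upper surface at z = 773 mm. It stands on four 80×80 mm square legs, each inset 30 mm from the nearest pair of top edges, running from the floor to the underside of the top. Four apron rails, 80 mm thick and 63 mm tall, run between adjacent legs with their top edges flush with the underside of the top and their outer faces flush with the legs' outer faces.

B is a wooden ladder with two side rails of 43×63 mm section and 1662 mm height, set 489 mm apart overall. Between them run 5 rectangular rungs (63 mm deep, 37 mm thick), front faces flush with the rails' −y face. The bottom of the first rung is 288 mm above the floor and each subsequent rung is 289 mm higher than the one below.

C is a long wooden bench with a 1825 mm (x) × 376 mm (y) seat, 54 mm thick, its top surface 478 mm above the floor. Four 56 mm square legs at the seat corners, flush with the edges, run from z = 0 to the seat underside.

The ladder is on top of the table, centred. The bench is against the table's +x side, with their −y faces flush.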